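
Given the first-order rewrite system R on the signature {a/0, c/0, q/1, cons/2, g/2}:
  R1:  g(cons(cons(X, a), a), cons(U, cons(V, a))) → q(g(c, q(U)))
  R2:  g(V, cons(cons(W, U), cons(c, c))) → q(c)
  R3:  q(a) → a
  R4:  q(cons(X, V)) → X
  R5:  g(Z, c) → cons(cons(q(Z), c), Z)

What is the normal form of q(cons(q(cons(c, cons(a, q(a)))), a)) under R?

1. q(cons(q(cons(c, cons(a, q(a)))), a))  →  q(cons(c, cons(a, q(a))))   [R4 at ε]
2. q(cons(c, cons(a, q(a))))  →  c   [R4 at ε]

c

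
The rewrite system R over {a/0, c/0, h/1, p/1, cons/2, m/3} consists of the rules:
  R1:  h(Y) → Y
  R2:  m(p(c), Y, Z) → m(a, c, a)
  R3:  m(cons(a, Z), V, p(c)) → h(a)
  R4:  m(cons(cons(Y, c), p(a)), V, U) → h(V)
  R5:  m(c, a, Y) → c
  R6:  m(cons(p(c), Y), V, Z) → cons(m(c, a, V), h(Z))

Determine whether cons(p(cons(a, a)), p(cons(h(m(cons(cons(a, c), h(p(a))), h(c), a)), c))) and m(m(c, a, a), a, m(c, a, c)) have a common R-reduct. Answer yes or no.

Reduce t₁ = cons(p(cons(a, a)), p(cons(h(m(cons(cons(a, c), h(p(a))), h(c), a)), c))):
1. cons(p(cons(a, a)), p(cons(h(m(cons(cons(a, c), h(p(a))), h(c), a)), c)))  →  cons(p(cons(a, a)), p(cons(m(cons(cons(a, c), h(p(a))), h(c), a), c)))   [R1 at 2.1.1]
2. cons(p(cons(a, a)), p(cons(m(cons(cons(a, c), h(p(a))), h(c), a), c)))  →  cons(p(cons(a, a)), p(cons(m(cons(cons(a, c), p(a)), h(c), a), c)))   [R1 at 2.1.1.1.2]
3. cons(p(cons(a, a)), p(cons(m(cons(cons(a, c), p(a)), h(c), a), c)))  →  cons(p(cons(a, a)), p(cons(h(h(c)), c)))   [R4 at 2.1.1]
4. cons(p(cons(a, a)), p(cons(h(h(c)), c)))  →  cons(p(cons(a, a)), p(cons(h(c), c)))   [R1 at 2.1.1]
5. cons(p(cons(a, a)), p(cons(h(c), c)))  →  cons(p(cons(a, a)), p(cons(c, c)))   [R1 at 2.1.1]

Reduce t₂ = m(m(c, a, a), a, m(c, a, c)):
1. m(m(c, a, a), a, m(c, a, c))  →  m(c, a, m(c, a, c))   [R5 at 1]
2. m(c, a, m(c, a, c))  →  c   [R5 at ε]

no — NF(t₁) = cons(p(cons(a, a)), p(cons(c, c))), NF(t₂) = c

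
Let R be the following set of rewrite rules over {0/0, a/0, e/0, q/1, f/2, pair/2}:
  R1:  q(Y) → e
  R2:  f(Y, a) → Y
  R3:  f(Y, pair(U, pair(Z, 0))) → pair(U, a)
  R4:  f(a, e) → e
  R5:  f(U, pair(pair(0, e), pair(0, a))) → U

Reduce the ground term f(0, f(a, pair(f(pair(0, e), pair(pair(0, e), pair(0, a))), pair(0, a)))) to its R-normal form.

0

1. f(0, f(a, pair(f(pair(0, e), pair(pair(0, e), pair(0, a))), pair(0, a))))  →  f(0, f(a, pair(pair(0, e), pair(0, a))))   [R5 at 2.2.1]
2. f(0, f(a, pair(pair(0, e), pair(0, a))))  →  f(0, a)   [R5 at 2]
3. f(0, a)  →  0   [R2 at ε]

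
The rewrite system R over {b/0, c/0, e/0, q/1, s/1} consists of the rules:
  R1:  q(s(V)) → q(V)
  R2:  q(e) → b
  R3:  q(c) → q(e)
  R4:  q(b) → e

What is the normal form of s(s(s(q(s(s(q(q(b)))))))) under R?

s(s(s(e)))

1. s(s(s(q(s(s(q(q(b))))))))  →  s(s(s(q(s(q(q(b)))))))   [R1 at 1.1.1]
2. s(s(s(q(s(q(q(b)))))))  →  s(s(s(q(q(q(b))))))   [R1 at 1.1.1]
3. s(s(s(q(q(q(b))))))  →  s(s(s(q(q(e)))))   [R4 at 1.1.1.1.1]
4. s(s(s(q(q(e)))))  →  s(s(s(q(b))))   [R2 at 1.1.1.1]
5. s(s(s(q(b))))  →  s(s(s(e)))   [R4 at 1.1.1]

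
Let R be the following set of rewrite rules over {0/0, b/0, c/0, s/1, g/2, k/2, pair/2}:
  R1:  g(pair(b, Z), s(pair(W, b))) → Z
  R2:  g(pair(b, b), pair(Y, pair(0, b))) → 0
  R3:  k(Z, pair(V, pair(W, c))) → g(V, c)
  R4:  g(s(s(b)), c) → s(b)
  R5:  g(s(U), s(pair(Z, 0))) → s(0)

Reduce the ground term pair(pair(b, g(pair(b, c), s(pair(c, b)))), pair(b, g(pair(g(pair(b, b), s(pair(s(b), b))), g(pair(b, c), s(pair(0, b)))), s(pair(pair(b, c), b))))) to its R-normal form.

pair(pair(b, c), pair(b, c))

1. pair(pair(b, g(pair(b, c), s(pair(c, b)))), pair(b, g(pair(g(pair(b, b), s(pair(s(b), b))), g(pair(b, c), s(pair(0, b)))), s(pair(pair(b, c), b)))))  →  pair(pair(b, c), pair(b, g(pair(g(pair(b, b), s(pair(s(b), b))), g(pair(b, c), s(pair(0, b)))), s(pair(pair(b, c), b)))))   [R1 at 1.2]
2. pair(pair(b, c), pair(b, g(pair(g(pair(b, b), s(pair(s(b), b))), g(pair(b, c), s(pair(0, b)))), s(pair(pair(b, c), b)))))  →  pair(pair(b, c), pair(b, g(pair(b, g(pair(b, c), s(pair(0, b)))), s(pair(pair(b, c), b)))))   [R1 at 2.2.1.1]
3. pair(pair(b, c), pair(b, g(pair(b, g(pair(b, c), s(pair(0, b)))), s(pair(pair(b, c), b)))))  →  pair(pair(b, c), pair(b, g(pair(b, c), s(pair(0, b)))))   [R1 at 2.2]
4. pair(pair(b, c), pair(b, g(pair(b, c), s(pair(0, b)))))  →  pair(pair(b, c), pair(b, c))   [R1 at 2.2]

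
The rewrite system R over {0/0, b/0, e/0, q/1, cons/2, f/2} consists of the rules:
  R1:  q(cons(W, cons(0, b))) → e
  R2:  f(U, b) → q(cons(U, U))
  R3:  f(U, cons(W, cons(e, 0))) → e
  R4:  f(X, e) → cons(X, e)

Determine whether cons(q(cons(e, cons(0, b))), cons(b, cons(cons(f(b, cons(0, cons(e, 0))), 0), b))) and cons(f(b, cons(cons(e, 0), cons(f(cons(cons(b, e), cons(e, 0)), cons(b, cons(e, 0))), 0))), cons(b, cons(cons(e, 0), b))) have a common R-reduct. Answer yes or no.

yes — NF(t₁) = cons(e, cons(b, cons(cons(e, 0), b))), NF(t₂) = cons(e, cons(b, cons(cons(e, 0), b)))

Reduce t₁ = cons(q(cons(e, cons(0, b))), cons(b, cons(cons(f(b, cons(0, cons(e, 0))), 0), b))):
1. cons(q(cons(e, cons(0, b))), cons(b, cons(cons(f(b, cons(0, cons(e, 0))), 0), b)))  →  cons(e, cons(b, cons(cons(f(b, cons(0, cons(e, 0))), 0), b)))   [R1 at 1]
2. cons(e, cons(b, cons(cons(f(b, cons(0, cons(e, 0))), 0), b)))  →  cons(e, cons(b, cons(cons(e, 0), b)))   [R3 at 2.2.1.1]

Reduce t₂ = cons(f(b, cons(cons(e, 0), cons(f(cons(cons(b, e), cons(e, 0)), cons(b, cons(e, 0))), 0))), cons(b, cons(cons(e, 0), b))):
1. cons(f(b, cons(cons(e, 0), cons(f(cons(cons(b, e), cons(e, 0)), cons(b, cons(e, 0))), 0))), cons(b, cons(cons(e, 0), b)))  →  cons(f(b, cons(cons(e, 0), cons(e, 0))), cons(b, cons(cons(e, 0), b)))   [R3 at 1.2.2.1]
2. cons(f(b, cons(cons(e, 0), cons(e, 0))), cons(b, cons(cons(e, 0), b)))  →  cons(e, cons(b, cons(cons(e, 0), b)))   [R3 at 1]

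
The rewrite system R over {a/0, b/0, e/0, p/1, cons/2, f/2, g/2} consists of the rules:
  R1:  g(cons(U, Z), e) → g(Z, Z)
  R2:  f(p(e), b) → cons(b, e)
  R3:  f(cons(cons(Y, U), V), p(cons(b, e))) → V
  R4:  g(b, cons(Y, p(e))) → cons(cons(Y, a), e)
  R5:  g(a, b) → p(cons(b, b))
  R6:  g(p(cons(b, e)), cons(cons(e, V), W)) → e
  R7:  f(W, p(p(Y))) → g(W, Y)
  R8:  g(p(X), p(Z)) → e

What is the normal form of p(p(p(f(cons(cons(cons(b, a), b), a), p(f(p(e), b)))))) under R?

p(p(p(a)))

1. p(p(p(f(cons(cons(cons(b, a), b), a), p(f(p(e), b))))))  →  p(p(p(f(cons(cons(cons(b, a), b), a), p(cons(b, e))))))   [R2 at 1.1.1.2.1]
2. p(p(p(f(cons(cons(cons(b, a), b), a), p(cons(b, e))))))  →  p(p(p(a)))   [R3 at 1.1.1]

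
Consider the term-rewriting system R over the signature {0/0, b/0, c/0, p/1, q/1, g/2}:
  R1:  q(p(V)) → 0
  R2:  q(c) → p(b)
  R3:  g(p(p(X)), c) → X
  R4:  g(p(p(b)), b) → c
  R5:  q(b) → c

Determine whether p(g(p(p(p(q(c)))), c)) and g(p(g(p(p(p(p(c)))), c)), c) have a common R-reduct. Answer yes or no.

no — NF(t₁) = p(p(p(b))), NF(t₂) = p(c)

Reduce t₁ = p(g(p(p(p(q(c)))), c)):
1. p(g(p(p(p(q(c)))), c))  →  p(p(q(c)))   [R3 at 1]
2. p(p(q(c)))  →  p(p(p(b)))   [R2 at 1.1]

Reduce t₂ = g(p(g(p(p(p(p(c)))), c)), c):
1. g(p(g(p(p(p(p(c)))), c)), c)  →  g(p(p(p(c))), c)   [R3 at 1.1]
2. g(p(p(p(c))), c)  →  p(c)   [R3 at ε]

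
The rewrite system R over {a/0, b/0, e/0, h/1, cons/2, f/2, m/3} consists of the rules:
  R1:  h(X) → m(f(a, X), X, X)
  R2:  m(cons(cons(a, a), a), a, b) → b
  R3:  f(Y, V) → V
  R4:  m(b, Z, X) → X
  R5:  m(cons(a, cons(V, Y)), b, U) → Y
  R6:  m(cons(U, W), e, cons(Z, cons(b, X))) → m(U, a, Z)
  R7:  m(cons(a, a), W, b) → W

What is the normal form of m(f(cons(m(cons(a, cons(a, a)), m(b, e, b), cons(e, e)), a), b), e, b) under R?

1. m(f(cons(m(cons(a, cons(a, a)), m(b, e, b), cons(e, e)), a), b), e, b)  →  m(b, e, b)   [R3 at 1]
2. m(b, e, b)  →  b   [R4 at ε]

b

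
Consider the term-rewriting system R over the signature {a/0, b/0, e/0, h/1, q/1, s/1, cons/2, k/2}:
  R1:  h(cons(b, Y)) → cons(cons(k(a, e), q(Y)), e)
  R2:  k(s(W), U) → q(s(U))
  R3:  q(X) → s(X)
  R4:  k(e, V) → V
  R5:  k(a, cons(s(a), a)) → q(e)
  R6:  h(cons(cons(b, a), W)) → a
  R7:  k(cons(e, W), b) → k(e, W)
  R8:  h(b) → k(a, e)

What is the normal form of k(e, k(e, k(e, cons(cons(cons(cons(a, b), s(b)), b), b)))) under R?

1. k(e, k(e, k(e, cons(cons(cons(cons(a, b), s(b)), b), b))))  →  k(e, k(e, cons(cons(cons(cons(a, b), s(b)), b), b)))   [R4 at ε]
2. k(e, k(e, cons(cons(cons(cons(a, b), s(b)), b), b)))  →  k(e, cons(cons(cons(cons(a, b), s(b)), b), b))   [R4 at ε]
3. k(e, cons(cons(cons(cons(a, b), s(b)), b), b))  →  cons(cons(cons(cons(a, b), s(b)), b), b)   [R4 at ε]

cons(cons(cons(cons(a, b), s(b)), b), b)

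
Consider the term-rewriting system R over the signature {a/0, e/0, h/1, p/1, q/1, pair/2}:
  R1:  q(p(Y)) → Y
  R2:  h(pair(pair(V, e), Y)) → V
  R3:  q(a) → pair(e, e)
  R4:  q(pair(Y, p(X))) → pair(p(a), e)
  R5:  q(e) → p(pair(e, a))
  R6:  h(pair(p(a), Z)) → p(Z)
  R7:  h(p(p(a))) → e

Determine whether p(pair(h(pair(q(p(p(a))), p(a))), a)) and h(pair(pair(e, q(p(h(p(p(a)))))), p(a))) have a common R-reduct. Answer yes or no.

Reduce t₁ = p(pair(h(pair(q(p(p(a))), p(a))), a)):
1. p(pair(h(pair(q(p(p(a))), p(a))), a))  →  p(pair(h(pair(p(a), p(a))), a))   [R1 at 1.1.1.1]
2. p(pair(h(pair(p(a), p(a))), a))  →  p(pair(p(p(a)), a))   [R6 at 1.1]

Reduce t₂ = h(pair(pair(e, q(p(h(p(p(a)))))), p(a))):
1. h(pair(pair(e, q(p(h(p(p(a)))))), p(a)))  →  h(pair(pair(e, h(p(p(a)))), p(a)))   [R1 at 1.1.2]
2. h(pair(pair(e, h(p(p(a)))), p(a)))  →  h(pair(pair(e, e), p(a)))   [R7 at 1.1.2]
3. h(pair(pair(e, e), p(a)))  →  e   [R2 at ε]

no — NF(t₁) = p(pair(p(p(a)), a)), NF(t₂) = e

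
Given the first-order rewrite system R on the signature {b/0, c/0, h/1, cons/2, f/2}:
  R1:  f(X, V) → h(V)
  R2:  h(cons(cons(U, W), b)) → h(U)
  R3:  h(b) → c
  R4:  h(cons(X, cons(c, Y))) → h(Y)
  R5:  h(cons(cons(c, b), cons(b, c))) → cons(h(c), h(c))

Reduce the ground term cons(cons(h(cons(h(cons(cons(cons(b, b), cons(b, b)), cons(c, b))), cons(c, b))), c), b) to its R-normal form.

cons(cons(c, c), b)

1. cons(cons(h(cons(h(cons(cons(cons(b, b), cons(b, b)), cons(c, b))), cons(c, b))), c), b)  →  cons(cons(h(b), c), b)   [R4 at 1.1]
2. cons(cons(h(b), c), b)  →  cons(cons(c, c), b)   [R3 at 1.1]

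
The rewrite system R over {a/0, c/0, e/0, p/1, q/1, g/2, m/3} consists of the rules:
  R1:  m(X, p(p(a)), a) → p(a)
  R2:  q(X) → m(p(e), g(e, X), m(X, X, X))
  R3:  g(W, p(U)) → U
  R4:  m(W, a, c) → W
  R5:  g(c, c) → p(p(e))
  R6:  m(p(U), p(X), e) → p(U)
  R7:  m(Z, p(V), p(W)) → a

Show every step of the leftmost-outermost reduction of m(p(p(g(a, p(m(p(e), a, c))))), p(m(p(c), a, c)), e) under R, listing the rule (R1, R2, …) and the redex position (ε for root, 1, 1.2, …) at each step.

p(p(p(e)))

1. m(p(p(g(a, p(m(p(e), a, c))))), p(m(p(c), a, c)), e)  →  p(p(g(a, p(m(p(e), a, c)))))   [R6 at ε]
2. p(p(g(a, p(m(p(e), a, c)))))  →  p(p(m(p(e), a, c)))   [R3 at 1.1]
3. p(p(m(p(e), a, c)))  →  p(p(p(e)))   [R4 at 1.1]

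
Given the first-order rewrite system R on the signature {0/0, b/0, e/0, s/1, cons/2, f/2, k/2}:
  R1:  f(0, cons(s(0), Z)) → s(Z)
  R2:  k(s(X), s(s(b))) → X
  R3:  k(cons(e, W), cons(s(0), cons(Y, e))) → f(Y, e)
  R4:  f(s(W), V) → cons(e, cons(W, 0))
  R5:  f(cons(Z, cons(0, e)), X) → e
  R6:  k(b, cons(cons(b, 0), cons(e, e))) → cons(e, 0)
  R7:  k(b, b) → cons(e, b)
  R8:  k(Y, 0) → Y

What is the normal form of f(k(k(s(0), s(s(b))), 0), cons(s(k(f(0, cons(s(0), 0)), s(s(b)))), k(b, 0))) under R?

1. f(k(k(s(0), s(s(b))), 0), cons(s(k(f(0, cons(s(0), 0)), s(s(b)))), k(b, 0)))  →  f(k(s(0), s(s(b))), cons(s(k(f(0, cons(s(0), 0)), s(s(b)))), k(b, 0)))   [R8 at 1]
2. f(k(s(0), s(s(b))), cons(s(k(f(0, cons(s(0), 0)), s(s(b)))), k(b, 0)))  →  f(0, cons(s(k(f(0, cons(s(0), 0)), s(s(b)))), k(b, 0)))   [R2 at 1]
3. f(0, cons(s(k(f(0, cons(s(0), 0)), s(s(b)))), k(b, 0)))  →  f(0, cons(s(k(s(0), s(s(b)))), k(b, 0)))   [R1 at 2.1.1.1]
4. f(0, cons(s(k(s(0), s(s(b)))), k(b, 0)))  →  f(0, cons(s(0), k(b, 0)))   [R2 at 2.1.1]
5. f(0, cons(s(0), k(b, 0)))  →  s(k(b, 0))   [R1 at ε]
6. s(k(b, 0))  →  s(b)   [R8 at 1]

s(b)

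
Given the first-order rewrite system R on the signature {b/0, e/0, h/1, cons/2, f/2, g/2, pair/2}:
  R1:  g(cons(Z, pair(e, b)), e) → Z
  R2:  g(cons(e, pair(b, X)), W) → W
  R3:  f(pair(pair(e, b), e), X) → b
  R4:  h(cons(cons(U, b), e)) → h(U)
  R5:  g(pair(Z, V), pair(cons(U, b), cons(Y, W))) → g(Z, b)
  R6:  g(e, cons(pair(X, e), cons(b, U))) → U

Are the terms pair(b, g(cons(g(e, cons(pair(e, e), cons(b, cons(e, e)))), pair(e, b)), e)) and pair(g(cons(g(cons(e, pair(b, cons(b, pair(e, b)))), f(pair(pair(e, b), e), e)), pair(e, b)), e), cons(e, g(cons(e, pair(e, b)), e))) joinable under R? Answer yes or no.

yes — NF(t₁) = pair(b, cons(e, e)), NF(t₂) = pair(b, cons(e, e))

Reduce t₁ = pair(b, g(cons(g(e, cons(pair(e, e), cons(b, cons(e, e)))), pair(e, b)), e)):
1. pair(b, g(cons(g(e, cons(pair(e, e), cons(b, cons(e, e)))), pair(e, b)), e))  →  pair(b, g(e, cons(pair(e, e), cons(b, cons(e, e)))))   [R1 at 2]
2. pair(b, g(e, cons(pair(e, e), cons(b, cons(e, e)))))  →  pair(b, cons(e, e))   [R6 at 2]

Reduce t₂ = pair(g(cons(g(cons(e, pair(b, cons(b, pair(e, b)))), f(pair(pair(e, b), e), e)), pair(e, b)), e), cons(e, g(cons(e, pair(e, b)), e))):
1. pair(g(cons(g(cons(e, pair(b, cons(b, pair(e, b)))), f(pair(pair(e, b), e), e)), pair(e, b)), e), cons(e, g(cons(e, pair(e, b)), e)))  →  pair(g(cons(e, pair(b, cons(b, pair(e, b)))), f(pair(pair(e, b), e), e)), cons(e, g(cons(e, pair(e, b)), e)))   [R1 at 1]
2. pair(g(cons(e, pair(b, cons(b, pair(e, b)))), f(pair(pair(e, b), e), e)), cons(e, g(cons(e, pair(e, b)), e)))  →  pair(f(pair(pair(e, b), e), e), cons(e, g(cons(e, pair(e, b)), e)))   [R2 at 1]
3. pair(f(pair(pair(e, b), e), e), cons(e, g(cons(e, pair(e, b)), e)))  →  pair(b, cons(e, g(cons(e, pair(e, b)), e)))   [R3 at 1]
4. pair(b, cons(e, g(cons(e, pair(e, b)), e)))  →  pair(b, cons(e, e))   [R1 at 2.2]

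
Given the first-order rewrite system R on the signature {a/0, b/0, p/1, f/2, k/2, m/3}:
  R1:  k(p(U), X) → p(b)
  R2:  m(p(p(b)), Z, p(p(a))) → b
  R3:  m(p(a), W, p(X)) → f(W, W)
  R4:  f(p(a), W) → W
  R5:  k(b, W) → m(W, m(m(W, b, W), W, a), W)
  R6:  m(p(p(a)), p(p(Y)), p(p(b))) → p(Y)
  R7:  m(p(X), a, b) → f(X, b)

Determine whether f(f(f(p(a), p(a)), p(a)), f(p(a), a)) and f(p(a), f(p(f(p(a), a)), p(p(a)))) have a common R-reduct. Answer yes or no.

no — NF(t₁) = a, NF(t₂) = p(p(a))

Reduce t₁ = f(f(f(p(a), p(a)), p(a)), f(p(a), a)):
1. f(f(f(p(a), p(a)), p(a)), f(p(a), a))  →  f(f(p(a), p(a)), f(p(a), a))   [R4 at 1.1]
2. f(f(p(a), p(a)), f(p(a), a))  →  f(p(a), f(p(a), a))   [R4 at 1]
3. f(p(a), f(p(a), a))  →  f(p(a), a)   [R4 at ε]
4. f(p(a), a)  →  a   [R4 at ε]

Reduce t₂ = f(p(a), f(p(f(p(a), a)), p(p(a)))):
1. f(p(a), f(p(f(p(a), a)), p(p(a))))  →  f(p(f(p(a), a)), p(p(a)))   [R4 at ε]
2. f(p(f(p(a), a)), p(p(a)))  →  f(p(a), p(p(a)))   [R4 at 1.1]
3. f(p(a), p(p(a)))  →  p(p(a))   [R4 at ε]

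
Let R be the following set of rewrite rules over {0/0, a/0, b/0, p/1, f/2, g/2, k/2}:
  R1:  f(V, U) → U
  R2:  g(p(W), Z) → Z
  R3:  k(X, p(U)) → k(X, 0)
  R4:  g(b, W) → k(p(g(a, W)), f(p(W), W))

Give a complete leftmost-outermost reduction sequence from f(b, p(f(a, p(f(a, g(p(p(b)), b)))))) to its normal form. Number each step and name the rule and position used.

p(p(b))

1. f(b, p(f(a, p(f(a, g(p(p(b)), b))))))  →  p(f(a, p(f(a, g(p(p(b)), b)))))   [R1 at ε]
2. p(f(a, p(f(a, g(p(p(b)), b)))))  →  p(p(f(a, g(p(p(b)), b))))   [R1 at 1]
3. p(p(f(a, g(p(p(b)), b))))  →  p(p(g(p(p(b)), b)))   [R1 at 1.1]
4. p(p(g(p(p(b)), b)))  →  p(p(b))   [R2 at 1.1]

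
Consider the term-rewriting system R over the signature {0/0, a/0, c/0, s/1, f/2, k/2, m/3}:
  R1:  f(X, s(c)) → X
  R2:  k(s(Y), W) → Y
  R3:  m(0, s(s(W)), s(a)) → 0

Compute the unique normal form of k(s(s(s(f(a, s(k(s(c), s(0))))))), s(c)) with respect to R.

1. k(s(s(s(f(a, s(k(s(c), s(0))))))), s(c))  →  s(s(f(a, s(k(s(c), s(0))))))   [R2 at ε]
2. s(s(f(a, s(k(s(c), s(0))))))  →  s(s(f(a, s(c))))   [R2 at 1.1.2.1]
3. s(s(f(a, s(c))))  →  s(s(a))   [R1 at 1.1]

s(s(a))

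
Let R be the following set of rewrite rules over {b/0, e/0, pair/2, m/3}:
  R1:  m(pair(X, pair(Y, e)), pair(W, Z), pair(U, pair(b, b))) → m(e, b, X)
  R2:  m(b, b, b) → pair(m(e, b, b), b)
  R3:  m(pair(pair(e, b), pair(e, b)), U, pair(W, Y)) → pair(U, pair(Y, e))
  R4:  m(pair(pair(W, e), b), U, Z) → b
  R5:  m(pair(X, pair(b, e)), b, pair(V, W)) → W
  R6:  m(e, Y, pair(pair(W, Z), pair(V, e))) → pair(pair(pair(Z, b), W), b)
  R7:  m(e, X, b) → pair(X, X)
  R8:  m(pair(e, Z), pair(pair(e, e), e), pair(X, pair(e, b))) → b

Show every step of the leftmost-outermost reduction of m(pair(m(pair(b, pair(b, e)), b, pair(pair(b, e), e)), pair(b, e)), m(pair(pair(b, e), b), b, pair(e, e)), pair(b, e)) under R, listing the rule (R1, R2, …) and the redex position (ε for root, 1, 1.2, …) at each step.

e

1. m(pair(m(pair(b, pair(b, e)), b, pair(pair(b, e), e)), pair(b, e)), m(pair(pair(b, e), b), b, pair(e, e)), pair(b, e))  →  m(pair(e, pair(b, e)), m(pair(pair(b, e), b), b, pair(e, e)), pair(b, e))   [R5 at 1.1]
2. m(pair(e, pair(b, e)), m(pair(pair(b, e), b), b, pair(e, e)), pair(b, e))  →  m(pair(e, pair(b, e)), b, pair(b, e))   [R4 at 2]
3. m(pair(e, pair(b, e)), b, pair(b, e))  →  e   [R5 at ε]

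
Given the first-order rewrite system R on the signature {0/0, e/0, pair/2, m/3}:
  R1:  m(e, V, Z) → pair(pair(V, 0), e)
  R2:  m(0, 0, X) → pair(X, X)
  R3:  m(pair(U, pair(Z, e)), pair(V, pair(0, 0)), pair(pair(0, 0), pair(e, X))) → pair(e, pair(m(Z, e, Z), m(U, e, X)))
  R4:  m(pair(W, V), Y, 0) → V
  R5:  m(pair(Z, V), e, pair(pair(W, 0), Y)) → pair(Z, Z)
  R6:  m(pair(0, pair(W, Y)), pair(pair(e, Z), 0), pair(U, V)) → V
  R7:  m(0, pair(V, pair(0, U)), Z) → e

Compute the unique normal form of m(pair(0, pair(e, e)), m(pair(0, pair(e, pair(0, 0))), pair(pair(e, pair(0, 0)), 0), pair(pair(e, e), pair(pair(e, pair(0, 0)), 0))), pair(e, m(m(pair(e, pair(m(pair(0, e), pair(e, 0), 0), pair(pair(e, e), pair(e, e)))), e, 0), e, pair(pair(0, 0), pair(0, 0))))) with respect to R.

pair(e, e)

1. m(pair(0, pair(e, e)), m(pair(0, pair(e, pair(0, 0))), pair(pair(e, pair(0, 0)), 0), pair(pair(e, e), pair(pair(e, pair(0, 0)), 0))), pair(e, m(m(pair(e, pair(m(pair(0, e), pair(e, 0), 0), pair(pair(e, e), pair(e, e)))), e, 0), e, pair(pair(0, 0), pair(0, 0)))))  →  m(pair(0, pair(e, e)), pair(pair(e, pair(0, 0)), 0), pair(e, m(m(pair(e, pair(m(pair(0, e), pair(e, 0), 0), pair(pair(e, e), pair(e, e)))), e, 0), e, pair(pair(0, 0), pair(0, 0)))))   [R6 at 2]
2. m(pair(0, pair(e, e)), pair(pair(e, pair(0, 0)), 0), pair(e, m(m(pair(e, pair(m(pair(0, e), pair(e, 0), 0), pair(pair(e, e), pair(e, e)))), e, 0), e, pair(pair(0, 0), pair(0, 0)))))  →  m(m(pair(e, pair(m(pair(0, e), pair(e, 0), 0), pair(pair(e, e), pair(e, e)))), e, 0), e, pair(pair(0, 0), pair(0, 0)))   [R6 at ε]
3. m(m(pair(e, pair(m(pair(0, e), pair(e, 0), 0), pair(pair(e, e), pair(e, e)))), e, 0), e, pair(pair(0, 0), pair(0, 0)))  →  m(pair(m(pair(0, e), pair(e, 0), 0), pair(pair(e, e), pair(e, e))), e, pair(pair(0, 0), pair(0, 0)))   [R4 at 1]
4. m(pair(m(pair(0, e), pair(e, 0), 0), pair(pair(e, e), pair(e, e))), e, pair(pair(0, 0), pair(0, 0)))  →  pair(m(pair(0, e), pair(e, 0), 0), m(pair(0, e), pair(e, 0), 0))   [R5 at ε]
5. pair(m(pair(0, e), pair(e, 0), 0), m(pair(0, e), pair(e, 0), 0))  →  pair(e, m(pair(0, e), pair(e, 0), 0))   [R4 at 1]
6. pair(e, m(pair(0, e), pair(e, 0), 0))  →  pair(e, e)   [R4 at 2]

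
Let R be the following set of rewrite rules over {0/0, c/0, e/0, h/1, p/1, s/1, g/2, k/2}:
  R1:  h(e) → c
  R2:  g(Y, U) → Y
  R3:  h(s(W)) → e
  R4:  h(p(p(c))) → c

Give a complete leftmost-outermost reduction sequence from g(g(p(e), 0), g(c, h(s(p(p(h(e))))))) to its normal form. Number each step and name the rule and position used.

p(e)

1. g(g(p(e), 0), g(c, h(s(p(p(h(e)))))))  →  g(p(e), 0)   [R2 at ε]
2. g(p(e), 0)  →  p(e)   [R2 at ε]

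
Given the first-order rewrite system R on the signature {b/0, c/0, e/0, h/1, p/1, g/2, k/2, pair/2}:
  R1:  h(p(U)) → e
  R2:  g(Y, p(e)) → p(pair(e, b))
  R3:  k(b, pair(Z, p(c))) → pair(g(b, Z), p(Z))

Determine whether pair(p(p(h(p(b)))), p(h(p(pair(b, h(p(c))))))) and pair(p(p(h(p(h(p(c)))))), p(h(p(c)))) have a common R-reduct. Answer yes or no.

yes — NF(t₁) = pair(p(p(e)), p(e)), NF(t₂) = pair(p(p(e)), p(e))

Reduce t₁ = pair(p(p(h(p(b)))), p(h(p(pair(b, h(p(c))))))):
1. pair(p(p(h(p(b)))), p(h(p(pair(b, h(p(c)))))))  →  pair(p(p(e)), p(h(p(pair(b, h(p(c)))))))   [R1 at 1.1.1]
2. pair(p(p(e)), p(h(p(pair(b, h(p(c)))))))  →  pair(p(p(e)), p(e))   [R1 at 2.1]

Reduce t₂ = pair(p(p(h(p(h(p(c)))))), p(h(p(c)))):
1. pair(p(p(h(p(h(p(c)))))), p(h(p(c))))  →  pair(p(p(e)), p(h(p(c))))   [R1 at 1.1.1]
2. pair(p(p(e)), p(h(p(c))))  →  pair(p(p(e)), p(e))   [R1 at 2.1]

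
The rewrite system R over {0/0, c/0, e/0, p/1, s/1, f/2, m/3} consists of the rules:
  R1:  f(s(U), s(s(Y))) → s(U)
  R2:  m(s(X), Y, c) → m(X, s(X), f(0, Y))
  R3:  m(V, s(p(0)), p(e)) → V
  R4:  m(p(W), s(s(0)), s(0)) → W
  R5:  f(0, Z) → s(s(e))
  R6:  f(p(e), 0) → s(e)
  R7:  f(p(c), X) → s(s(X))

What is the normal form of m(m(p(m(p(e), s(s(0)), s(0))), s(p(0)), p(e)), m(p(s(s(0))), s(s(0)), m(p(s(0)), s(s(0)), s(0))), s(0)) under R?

1. m(m(p(m(p(e), s(s(0)), s(0))), s(p(0)), p(e)), m(p(s(s(0))), s(s(0)), m(p(s(0)), s(s(0)), s(0))), s(0))  →  m(p(m(p(e), s(s(0)), s(0))), m(p(s(s(0))), s(s(0)), m(p(s(0)), s(s(0)), s(0))), s(0))   [R3 at 1]
2. m(p(m(p(e), s(s(0)), s(0))), m(p(s(s(0))), s(s(0)), m(p(s(0)), s(s(0)), s(0))), s(0))  →  m(p(e), m(p(s(s(0))), s(s(0)), m(p(s(0)), s(s(0)), s(0))), s(0))   [R4 at 1.1]
3. m(p(e), m(p(s(s(0))), s(s(0)), m(p(s(0)), s(s(0)), s(0))), s(0))  →  m(p(e), m(p(s(s(0))), s(s(0)), s(0)), s(0))   [R4 at 2.3]
4. m(p(e), m(p(s(s(0))), s(s(0)), s(0)), s(0))  →  m(p(e), s(s(0)), s(0))   [R4 at 2]
5. m(p(e), s(s(0)), s(0))  →  e   [R4 at ε]

e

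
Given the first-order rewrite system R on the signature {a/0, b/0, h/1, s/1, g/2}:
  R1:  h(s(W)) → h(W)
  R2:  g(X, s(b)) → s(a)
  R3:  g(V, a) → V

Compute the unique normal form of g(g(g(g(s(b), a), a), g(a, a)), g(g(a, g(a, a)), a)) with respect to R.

1. g(g(g(g(s(b), a), a), g(a, a)), g(g(a, g(a, a)), a))  →  g(g(g(s(b), a), g(a, a)), g(g(a, g(a, a)), a))   [R3 at 1.1]
2. g(g(g(s(b), a), g(a, a)), g(g(a, g(a, a)), a))  →  g(g(s(b), g(a, a)), g(g(a, g(a, a)), a))   [R3 at 1.1]
3. g(g(s(b), g(a, a)), g(g(a, g(a, a)), a))  →  g(g(s(b), a), g(g(a, g(a, a)), a))   [R3 at 1.2]
4. g(g(s(b), a), g(g(a, g(a, a)), a))  →  g(s(b), g(g(a, g(a, a)), a))   [R3 at 1]
5. g(s(b), g(g(a, g(a, a)), a))  →  g(s(b), g(a, g(a, a)))   [R3 at 2]
6. g(s(b), g(a, g(a, a)))  →  g(s(b), g(a, a))   [R3 at 2.2]
7. g(s(b), g(a, a))  →  g(s(b), a)   [R3 at 2]
8. g(s(b), a)  →  s(b)   [R3 at ε]

s(b)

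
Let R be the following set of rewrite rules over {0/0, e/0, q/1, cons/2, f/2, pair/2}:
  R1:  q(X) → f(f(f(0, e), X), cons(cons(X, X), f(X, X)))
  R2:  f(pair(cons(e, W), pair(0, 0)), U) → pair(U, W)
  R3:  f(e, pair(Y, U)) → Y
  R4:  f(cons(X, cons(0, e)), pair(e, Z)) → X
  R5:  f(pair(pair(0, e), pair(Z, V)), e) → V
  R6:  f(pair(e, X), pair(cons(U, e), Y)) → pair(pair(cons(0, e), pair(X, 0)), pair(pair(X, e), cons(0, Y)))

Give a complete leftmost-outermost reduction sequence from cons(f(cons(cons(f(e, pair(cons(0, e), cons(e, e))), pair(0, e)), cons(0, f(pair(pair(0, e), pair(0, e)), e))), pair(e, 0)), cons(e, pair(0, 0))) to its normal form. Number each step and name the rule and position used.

cons(cons(cons(0, e), pair(0, e)), cons(e, pair(0, 0)))

1. cons(f(cons(cons(f(e, pair(cons(0, e), cons(e, e))), pair(0, e)), cons(0, f(pair(pair(0, e), pair(0, e)), e))), pair(e, 0)), cons(e, pair(0, 0)))  →  cons(f(cons(cons(cons(0, e), pair(0, e)), cons(0, f(pair(pair(0, e), pair(0, e)), e))), pair(e, 0)), cons(e, pair(0, 0)))   [R3 at 1.1.1.1]
2. cons(f(cons(cons(cons(0, e), pair(0, e)), cons(0, f(pair(pair(0, e), pair(0, e)), e))), pair(e, 0)), cons(e, pair(0, 0)))  →  cons(f(cons(cons(cons(0, e), pair(0, e)), cons(0, e)), pair(e, 0)), cons(e, pair(0, 0)))   [R5 at 1.1.2.2]
3. cons(f(cons(cons(cons(0, e), pair(0, e)), cons(0, e)), pair(e, 0)), cons(e, pair(0, 0)))  →  cons(cons(cons(0, e), pair(0, e)), cons(e, pair(0, 0)))   [R4 at 1]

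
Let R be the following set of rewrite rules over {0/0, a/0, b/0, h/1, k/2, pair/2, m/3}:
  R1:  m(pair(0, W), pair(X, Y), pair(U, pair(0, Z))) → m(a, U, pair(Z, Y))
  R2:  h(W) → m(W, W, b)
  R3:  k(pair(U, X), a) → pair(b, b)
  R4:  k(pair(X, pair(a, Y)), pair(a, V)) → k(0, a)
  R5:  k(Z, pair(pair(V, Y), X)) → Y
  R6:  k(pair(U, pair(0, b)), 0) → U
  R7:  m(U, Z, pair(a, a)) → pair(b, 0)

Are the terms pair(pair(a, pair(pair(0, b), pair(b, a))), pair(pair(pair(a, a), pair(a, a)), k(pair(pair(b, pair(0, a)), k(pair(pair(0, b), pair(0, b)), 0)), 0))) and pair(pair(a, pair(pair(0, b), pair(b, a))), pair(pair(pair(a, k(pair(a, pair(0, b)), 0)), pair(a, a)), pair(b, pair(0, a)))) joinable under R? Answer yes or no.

yes — NF(t₁) = pair(pair(a, pair(pair(0, b), pair(b, a))), pair(pair(pair(a, a), pair(a, a)), pair(b, pair(0, a)))), NF(t₂) = pair(pair(a, pair(pair(0, b), pair(b, a))), pair(pair(pair(a, a), pair(a, a)), pair(b, pair(0, a))))

Reduce t₁ = pair(pair(a, pair(pair(0, b), pair(b, a))), pair(pair(pair(a, a), pair(a, a)), k(pair(pair(b, pair(0, a)), k(pair(pair(0, b), pair(0, b)), 0)), 0))):
1. pair(pair(a, pair(pair(0, b), pair(b, a))), pair(pair(pair(a, a), pair(a, a)), k(pair(pair(b, pair(0, a)), k(pair(pair(0, b), pair(0, b)), 0)), 0)))  →  pair(pair(a, pair(pair(0, b), pair(b, a))), pair(pair(pair(a, a), pair(a, a)), k(pair(pair(b, pair(0, a)), pair(0, b)), 0)))   [R6 at 2.2.1.2]
2. pair(pair(a, pair(pair(0, b), pair(b, a))), pair(pair(pair(a, a), pair(a, a)), k(pair(pair(b, pair(0, a)), pair(0, b)), 0)))  →  pair(pair(a, pair(pair(0, b), pair(b, a))), pair(pair(pair(a, a), pair(a, a)), pair(b, pair(0, a))))   [R6 at 2.2]

Reduce t₂ = pair(pair(a, pair(pair(0, b), pair(b, a))), pair(pair(pair(a, k(pair(a, pair(0, b)), 0)), pair(a, a)), pair(b, pair(0, a)))):
1. pair(pair(a, pair(pair(0, b), pair(b, a))), pair(pair(pair(a, k(pair(a, pair(0, b)), 0)), pair(a, a)), pair(b, pair(0, a))))  →  pair(pair(a, pair(pair(0, b), pair(b, a))), pair(pair(pair(a, a), pair(a, a)), pair(b, pair(0, a))))   [R6 at 2.1.1.2]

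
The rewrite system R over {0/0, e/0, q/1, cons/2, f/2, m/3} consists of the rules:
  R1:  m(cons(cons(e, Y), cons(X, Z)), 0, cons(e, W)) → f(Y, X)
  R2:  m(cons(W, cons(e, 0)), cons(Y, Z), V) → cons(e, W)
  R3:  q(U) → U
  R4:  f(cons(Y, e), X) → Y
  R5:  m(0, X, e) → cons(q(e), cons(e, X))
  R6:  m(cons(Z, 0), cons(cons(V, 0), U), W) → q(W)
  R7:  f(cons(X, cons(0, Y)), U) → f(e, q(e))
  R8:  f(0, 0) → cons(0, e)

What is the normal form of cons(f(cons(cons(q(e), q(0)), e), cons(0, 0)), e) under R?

cons(cons(e, 0), e)

1. cons(f(cons(cons(q(e), q(0)), e), cons(0, 0)), e)  →  cons(cons(q(e), q(0)), e)   [R4 at 1]
2. cons(cons(q(e), q(0)), e)  →  cons(cons(e, q(0)), e)   [R3 at 1.1]
3. cons(cons(e, q(0)), e)  →  cons(cons(e, 0), e)   [R3 at 1.2]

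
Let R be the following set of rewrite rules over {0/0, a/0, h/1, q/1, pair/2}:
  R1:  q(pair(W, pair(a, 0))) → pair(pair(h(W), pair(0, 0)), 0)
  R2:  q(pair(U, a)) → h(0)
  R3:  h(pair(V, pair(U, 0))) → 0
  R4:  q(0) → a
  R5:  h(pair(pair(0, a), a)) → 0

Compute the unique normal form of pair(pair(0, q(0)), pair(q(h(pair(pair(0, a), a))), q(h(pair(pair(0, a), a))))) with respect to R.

1. pair(pair(0, q(0)), pair(q(h(pair(pair(0, a), a))), q(h(pair(pair(0, a), a)))))  →  pair(pair(0, a), pair(q(h(pair(pair(0, a), a))), q(h(pair(pair(0, a), a)))))   [R4 at 1.2]
2. pair(pair(0, a), pair(q(h(pair(pair(0, a), a))), q(h(pair(pair(0, a), a)))))  →  pair(pair(0, a), pair(q(0), q(h(pair(pair(0, a), a)))))   [R5 at 2.1.1]
3. pair(pair(0, a), pair(q(0), q(h(pair(pair(0, a), a)))))  →  pair(pair(0, a), pair(a, q(h(pair(pair(0, a), a)))))   [R4 at 2.1]
4. pair(pair(0, a), pair(a, q(h(pair(pair(0, a), a)))))  →  pair(pair(0, a), pair(a, q(0)))   [R5 at 2.2.1]
5. pair(pair(0, a), pair(a, q(0)))  →  pair(pair(0, a), pair(a, a))   [R4 at 2.2]

pair(pair(0, a), pair(a, a))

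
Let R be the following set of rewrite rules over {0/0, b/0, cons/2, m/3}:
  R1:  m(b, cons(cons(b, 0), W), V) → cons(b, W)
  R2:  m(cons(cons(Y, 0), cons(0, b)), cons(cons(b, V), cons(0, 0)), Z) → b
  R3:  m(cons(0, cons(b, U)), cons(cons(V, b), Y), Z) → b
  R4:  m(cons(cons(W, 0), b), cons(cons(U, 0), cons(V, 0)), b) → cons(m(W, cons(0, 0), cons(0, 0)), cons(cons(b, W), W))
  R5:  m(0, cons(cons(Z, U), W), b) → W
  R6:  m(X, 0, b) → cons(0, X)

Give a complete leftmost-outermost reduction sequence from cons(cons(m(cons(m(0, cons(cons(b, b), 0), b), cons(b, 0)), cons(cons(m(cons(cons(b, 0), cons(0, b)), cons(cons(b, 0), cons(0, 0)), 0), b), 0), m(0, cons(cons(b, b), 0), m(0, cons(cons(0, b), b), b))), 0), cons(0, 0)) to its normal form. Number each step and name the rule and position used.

1. cons(cons(m(cons(m(0, cons(cons(b, b), 0), b), cons(b, 0)), cons(cons(m(cons(cons(b, 0), cons(0, b)), cons(cons(b, 0), cons(0, 0)), 0), b), 0), m(0, cons(cons(b, b), 0), m(0, cons(cons(0, b), b), b))), 0), cons(0, 0))  →  cons(cons(m(cons(0, cons(b, 0)), cons(cons(m(cons(cons(b, 0), cons(0, b)), cons(cons(b, 0), cons(0, 0)), 0), b), 0), m(0, cons(cons(b, b), 0), m(0, cons(cons(0, b), b), b))), 0), cons(0, 0))   [R5 at 1.1.1.1]
2. cons(cons(m(cons(0, cons(b, 0)), cons(cons(m(cons(cons(b, 0), cons(0, b)), cons(cons(b, 0), cons(0, 0)), 0), b), 0), m(0, cons(cons(b, b), 0), m(0, cons(cons(0, b), b), b))), 0), cons(0, 0))  →  cons(cons(b, 0), cons(0, 0))   [R3 at 1.1]

cons(cons(b, 0), cons(0, 0))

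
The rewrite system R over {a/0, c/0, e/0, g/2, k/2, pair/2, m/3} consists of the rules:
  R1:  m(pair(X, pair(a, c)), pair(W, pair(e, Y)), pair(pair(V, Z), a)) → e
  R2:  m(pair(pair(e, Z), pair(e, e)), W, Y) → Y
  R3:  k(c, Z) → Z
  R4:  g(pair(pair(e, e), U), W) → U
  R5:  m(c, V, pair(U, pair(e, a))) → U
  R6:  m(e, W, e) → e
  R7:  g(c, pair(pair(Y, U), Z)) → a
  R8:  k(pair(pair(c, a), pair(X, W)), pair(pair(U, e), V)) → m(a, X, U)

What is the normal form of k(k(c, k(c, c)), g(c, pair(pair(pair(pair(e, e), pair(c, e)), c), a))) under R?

a

1. k(k(c, k(c, c)), g(c, pair(pair(pair(pair(e, e), pair(c, e)), c), a)))  →  k(k(c, c), g(c, pair(pair(pair(pair(e, e), pair(c, e)), c), a)))   [R3 at 1]
2. k(k(c, c), g(c, pair(pair(pair(pair(e, e), pair(c, e)), c), a)))  →  k(c, g(c, pair(pair(pair(pair(e, e), pair(c, e)), c), a)))   [R3 at 1]
3. k(c, g(c, pair(pair(pair(pair(e, e), pair(c, e)), c), a)))  →  g(c, pair(pair(pair(pair(e, e), pair(c, e)), c), a))   [R3 at ε]
4. g(c, pair(pair(pair(pair(e, e), pair(c, e)), c), a))  →  a   [R7 at ε]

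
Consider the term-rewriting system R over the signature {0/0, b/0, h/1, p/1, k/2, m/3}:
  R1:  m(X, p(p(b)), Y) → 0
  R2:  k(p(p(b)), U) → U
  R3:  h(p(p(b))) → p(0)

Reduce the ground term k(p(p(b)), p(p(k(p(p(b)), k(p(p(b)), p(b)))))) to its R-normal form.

1. k(p(p(b)), p(p(k(p(p(b)), k(p(p(b)), p(b))))))  →  p(p(k(p(p(b)), k(p(p(b)), p(b)))))   [R2 at ε]
2. p(p(k(p(p(b)), k(p(p(b)), p(b)))))  →  p(p(k(p(p(b)), p(b))))   [R2 at 1.1]
3. p(p(k(p(p(b)), p(b))))  →  p(p(p(b)))   [R2 at 1.1]

p(p(p(b)))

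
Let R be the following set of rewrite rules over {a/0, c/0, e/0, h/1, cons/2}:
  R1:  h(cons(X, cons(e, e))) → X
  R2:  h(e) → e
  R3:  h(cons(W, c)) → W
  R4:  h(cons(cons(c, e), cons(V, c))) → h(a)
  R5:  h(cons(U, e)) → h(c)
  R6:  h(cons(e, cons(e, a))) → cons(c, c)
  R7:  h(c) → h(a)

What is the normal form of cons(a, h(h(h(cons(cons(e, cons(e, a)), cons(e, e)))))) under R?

cons(a, c)

1. cons(a, h(h(h(cons(cons(e, cons(e, a)), cons(e, e))))))  →  cons(a, h(h(cons(e, cons(e, a)))))   [R1 at 2.1.1]
2. cons(a, h(h(cons(e, cons(e, a)))))  →  cons(a, h(cons(c, c)))   [R6 at 2.1]
3. cons(a, h(cons(c, c)))  →  cons(a, c)   [R3 at 2]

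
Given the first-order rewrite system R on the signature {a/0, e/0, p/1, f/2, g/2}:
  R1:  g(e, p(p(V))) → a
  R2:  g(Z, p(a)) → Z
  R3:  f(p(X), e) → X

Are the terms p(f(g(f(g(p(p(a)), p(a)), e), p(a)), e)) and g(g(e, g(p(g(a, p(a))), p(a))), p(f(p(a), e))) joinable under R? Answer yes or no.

Reduce t₁ = p(f(g(f(g(p(p(a)), p(a)), e), p(a)), e)):
1. p(f(g(f(g(p(p(a)), p(a)), e), p(a)), e))  →  p(f(f(g(p(p(a)), p(a)), e), e))   [R2 at 1.1]
2. p(f(f(g(p(p(a)), p(a)), e), e))  →  p(f(f(p(p(a)), e), e))   [R2 at 1.1.1]
3. p(f(f(p(p(a)), e), e))  →  p(f(p(a), e))   [R3 at 1.1]
4. p(f(p(a), e))  →  p(a)   [R3 at 1]

Reduce t₂ = g(g(e, g(p(g(a, p(a))), p(a))), p(f(p(a), e))):
1. g(g(e, g(p(g(a, p(a))), p(a))), p(f(p(a), e)))  →  g(g(e, p(g(a, p(a)))), p(f(p(a), e)))   [R2 at 1.2]
2. g(g(e, p(g(a, p(a)))), p(f(p(a), e)))  →  g(g(e, p(a)), p(f(p(a), e)))   [R2 at 1.2.1]
3. g(g(e, p(a)), p(f(p(a), e)))  →  g(e, p(f(p(a), e)))   [R2 at 1]
4. g(e, p(f(p(a), e)))  →  g(e, p(a))   [R3 at 2.1]
5. g(e, p(a))  →  e   [R2 at ε]

no — NF(t₁) = p(a), NF(t₂) = e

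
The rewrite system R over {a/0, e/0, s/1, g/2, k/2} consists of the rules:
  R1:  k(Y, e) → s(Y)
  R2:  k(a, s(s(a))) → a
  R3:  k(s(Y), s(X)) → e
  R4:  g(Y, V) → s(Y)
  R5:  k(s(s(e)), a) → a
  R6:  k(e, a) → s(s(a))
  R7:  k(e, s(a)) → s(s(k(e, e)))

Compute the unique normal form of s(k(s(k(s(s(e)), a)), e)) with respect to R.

1. s(k(s(k(s(s(e)), a)), e))  →  s(s(s(k(s(s(e)), a))))   [R1 at 1]
2. s(s(s(k(s(s(e)), a))))  →  s(s(s(a)))   [R5 at 1.1.1]

s(s(s(a)))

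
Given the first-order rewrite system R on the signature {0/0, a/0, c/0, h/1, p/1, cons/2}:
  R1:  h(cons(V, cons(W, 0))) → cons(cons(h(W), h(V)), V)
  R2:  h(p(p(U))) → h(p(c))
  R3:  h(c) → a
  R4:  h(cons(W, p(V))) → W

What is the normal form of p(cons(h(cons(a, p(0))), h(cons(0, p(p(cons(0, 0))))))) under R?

p(cons(a, 0))

1. p(cons(h(cons(a, p(0))), h(cons(0, p(p(cons(0, 0)))))))  →  p(cons(a, h(cons(0, p(p(cons(0, 0)))))))   [R4 at 1.1]
2. p(cons(a, h(cons(0, p(p(cons(0, 0)))))))  →  p(cons(a, 0))   [R4 at 1.2]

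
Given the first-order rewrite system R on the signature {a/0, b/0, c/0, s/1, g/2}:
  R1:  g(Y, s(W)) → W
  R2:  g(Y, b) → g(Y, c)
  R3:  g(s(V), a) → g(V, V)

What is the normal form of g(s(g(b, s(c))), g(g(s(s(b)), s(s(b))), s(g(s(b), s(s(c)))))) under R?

c

1. g(s(g(b, s(c))), g(g(s(s(b)), s(s(b))), s(g(s(b), s(s(c))))))  →  g(s(c), g(g(s(s(b)), s(s(b))), s(g(s(b), s(s(c))))))   [R1 at 1.1]
2. g(s(c), g(g(s(s(b)), s(s(b))), s(g(s(b), s(s(c))))))  →  g(s(c), g(s(b), s(s(c))))   [R1 at 2]
3. g(s(c), g(s(b), s(s(c))))  →  g(s(c), s(c))   [R1 at 2]
4. g(s(c), s(c))  →  c   [R1 at ε]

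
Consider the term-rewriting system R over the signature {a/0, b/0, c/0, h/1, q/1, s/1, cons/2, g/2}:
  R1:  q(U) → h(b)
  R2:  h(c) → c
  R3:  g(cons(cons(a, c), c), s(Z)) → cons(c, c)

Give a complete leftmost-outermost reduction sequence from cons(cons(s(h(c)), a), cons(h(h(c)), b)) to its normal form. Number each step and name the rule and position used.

1. cons(cons(s(h(c)), a), cons(h(h(c)), b))  →  cons(cons(s(c), a), cons(h(h(c)), b))   [R2 at 1.1.1]
2. cons(cons(s(c), a), cons(h(h(c)), b))  →  cons(cons(s(c), a), cons(h(c), b))   [R2 at 2.1.1]
3. cons(cons(s(c), a), cons(h(c), b))  →  cons(cons(s(c), a), cons(c, b))   [R2 at 2.1]

cons(cons(s(c), a), cons(c, b))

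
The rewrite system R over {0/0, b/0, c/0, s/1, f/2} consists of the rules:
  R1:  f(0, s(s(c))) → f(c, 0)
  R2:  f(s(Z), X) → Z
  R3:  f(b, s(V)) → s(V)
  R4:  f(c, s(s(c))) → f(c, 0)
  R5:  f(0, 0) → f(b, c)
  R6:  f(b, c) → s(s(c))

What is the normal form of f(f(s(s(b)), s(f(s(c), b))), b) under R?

b

1. f(f(s(s(b)), s(f(s(c), b))), b)  →  f(s(b), b)   [R2 at 1]
2. f(s(b), b)  →  b   [R2 at ε]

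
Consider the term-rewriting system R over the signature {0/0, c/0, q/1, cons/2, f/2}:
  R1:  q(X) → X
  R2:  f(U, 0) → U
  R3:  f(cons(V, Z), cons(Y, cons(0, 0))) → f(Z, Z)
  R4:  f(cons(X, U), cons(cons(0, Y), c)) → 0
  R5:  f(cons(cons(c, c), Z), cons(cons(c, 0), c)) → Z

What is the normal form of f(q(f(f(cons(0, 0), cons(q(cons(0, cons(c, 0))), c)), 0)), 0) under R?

0

1. f(q(f(f(cons(0, 0), cons(q(cons(0, cons(c, 0))), c)), 0)), 0)  →  q(f(f(cons(0, 0), cons(q(cons(0, cons(c, 0))), c)), 0))   [R2 at ε]
2. q(f(f(cons(0, 0), cons(q(cons(0, cons(c, 0))), c)), 0))  →  f(f(cons(0, 0), cons(q(cons(0, cons(c, 0))), c)), 0)   [R1 at ε]
3. f(f(cons(0, 0), cons(q(cons(0, cons(c, 0))), c)), 0)  →  f(cons(0, 0), cons(q(cons(0, cons(c, 0))), c))   [R2 at ε]
4. f(cons(0, 0), cons(q(cons(0, cons(c, 0))), c))  →  f(cons(0, 0), cons(cons(0, cons(c, 0)), c))   [R1 at 2.1]
5. f(cons(0, 0), cons(cons(0, cons(c, 0)), c))  →  0   [R4 at ε]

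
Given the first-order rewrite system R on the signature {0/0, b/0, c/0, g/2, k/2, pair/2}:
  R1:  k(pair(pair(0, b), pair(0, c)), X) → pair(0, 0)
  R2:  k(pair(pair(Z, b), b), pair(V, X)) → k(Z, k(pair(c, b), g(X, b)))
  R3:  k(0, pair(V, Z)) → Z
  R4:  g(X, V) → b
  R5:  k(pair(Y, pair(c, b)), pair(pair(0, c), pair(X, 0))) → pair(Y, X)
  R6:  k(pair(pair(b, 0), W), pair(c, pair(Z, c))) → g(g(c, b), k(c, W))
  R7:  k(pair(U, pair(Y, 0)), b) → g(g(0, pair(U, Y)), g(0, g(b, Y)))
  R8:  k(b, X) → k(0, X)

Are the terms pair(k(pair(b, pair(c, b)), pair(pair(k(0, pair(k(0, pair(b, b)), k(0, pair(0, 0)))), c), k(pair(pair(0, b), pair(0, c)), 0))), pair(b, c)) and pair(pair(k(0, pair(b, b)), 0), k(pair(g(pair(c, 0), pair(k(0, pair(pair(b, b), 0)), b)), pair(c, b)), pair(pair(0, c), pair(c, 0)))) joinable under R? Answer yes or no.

yes — NF(t₁) = pair(pair(b, 0), pair(b, c)), NF(t₂) = pair(pair(b, 0), pair(b, c))

Reduce t₁ = pair(k(pair(b, pair(c, b)), pair(pair(k(0, pair(k(0, pair(b, b)), k(0, pair(0, 0)))), c), k(pair(pair(0, b), pair(0, c)), 0))), pair(b, c)):
1. pair(k(pair(b, pair(c, b)), pair(pair(k(0, pair(k(0, pair(b, b)), k(0, pair(0, 0)))), c), k(pair(pair(0, b), pair(0, c)), 0))), pair(b, c))  →  pair(k(pair(b, pair(c, b)), pair(pair(k(0, pair(0, 0)), c), k(pair(pair(0, b), pair(0, c)), 0))), pair(b, c))   [R3 at 1.2.1.1]
2. pair(k(pair(b, pair(c, b)), pair(pair(k(0, pair(0, 0)), c), k(pair(pair(0, b), pair(0, c)), 0))), pair(b, c))  →  pair(k(pair(b, pair(c, b)), pair(pair(0, c), k(pair(pair(0, b), pair(0, c)), 0))), pair(b, c))   [R3 at 1.2.1.1]
3. pair(k(pair(b, pair(c, b)), pair(pair(0, c), k(pair(pair(0, b), pair(0, c)), 0))), pair(b, c))  →  pair(k(pair(b, pair(c, b)), pair(pair(0, c), pair(0, 0))), pair(b, c))   [R1 at 1.2.2]
4. pair(k(pair(b, pair(c, b)), pair(pair(0, c), pair(0, 0))), pair(b, c))  →  pair(pair(b, 0), pair(b, c))   [R5 at 1]

Reduce t₂ = pair(pair(k(0, pair(b, b)), 0), k(pair(g(pair(c, 0), pair(k(0, pair(pair(b, b), 0)), b)), pair(c, b)), pair(pair(0, c), pair(c, 0)))):
1. pair(pair(k(0, pair(b, b)), 0), k(pair(g(pair(c, 0), pair(k(0, pair(pair(b, b), 0)), b)), pair(c, b)), pair(pair(0, c), pair(c, 0))))  →  pair(pair(b, 0), k(pair(g(pair(c, 0), pair(k(0, pair(pair(b, b), 0)), b)), pair(c, b)), pair(pair(0, c), pair(c, 0))))   [R3 at 1.1]
2. pair(pair(b, 0), k(pair(g(pair(c, 0), pair(k(0, pair(pair(b, b), 0)), b)), pair(c, b)), pair(pair(0, c), pair(c, 0))))  →  pair(pair(b, 0), pair(g(pair(c, 0), pair(k(0, pair(pair(b, b), 0)), b)), c))   [R5 at 2]
3. pair(pair(b, 0), pair(g(pair(c, 0), pair(k(0, pair(pair(b, b), 0)), b)), c))  →  pair(pair(b, 0), pair(b, c))   [R4 at 2.1]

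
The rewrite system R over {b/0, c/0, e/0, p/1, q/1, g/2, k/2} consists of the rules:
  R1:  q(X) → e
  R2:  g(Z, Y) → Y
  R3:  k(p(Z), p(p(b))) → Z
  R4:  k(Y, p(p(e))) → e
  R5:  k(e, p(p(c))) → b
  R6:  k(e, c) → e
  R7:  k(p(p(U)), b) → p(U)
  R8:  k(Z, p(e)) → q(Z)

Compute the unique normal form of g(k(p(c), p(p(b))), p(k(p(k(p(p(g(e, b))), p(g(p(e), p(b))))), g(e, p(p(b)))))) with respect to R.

1. g(k(p(c), p(p(b))), p(k(p(k(p(p(g(e, b))), p(g(p(e), p(b))))), g(e, p(p(b))))))  →  p(k(p(k(p(p(g(e, b))), p(g(p(e), p(b))))), g(e, p(p(b)))))   [R2 at ε]
2. p(k(p(k(p(p(g(e, b))), p(g(p(e), p(b))))), g(e, p(p(b)))))  →  p(k(p(k(p(p(b)), p(g(p(e), p(b))))), g(e, p(p(b)))))   [R2 at 1.1.1.1.1.1]
3. p(k(p(k(p(p(b)), p(g(p(e), p(b))))), g(e, p(p(b)))))  →  p(k(p(k(p(p(b)), p(p(b)))), g(e, p(p(b)))))   [R2 at 1.1.1.2.1]
4. p(k(p(k(p(p(b)), p(p(b)))), g(e, p(p(b)))))  →  p(k(p(p(b)), g(e, p(p(b)))))   [R3 at 1.1.1]
5. p(k(p(p(b)), g(e, p(p(b)))))  →  p(k(p(p(b)), p(p(b))))   [R2 at 1.2]
6. p(k(p(p(b)), p(p(b))))  →  p(p(b))   [R3 at 1]

p(p(b))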